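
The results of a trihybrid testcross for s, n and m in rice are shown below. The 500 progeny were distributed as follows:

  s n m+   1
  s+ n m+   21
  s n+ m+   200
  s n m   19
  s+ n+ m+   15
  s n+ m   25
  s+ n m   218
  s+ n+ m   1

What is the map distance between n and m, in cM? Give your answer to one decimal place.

9.6 cM

The two most frequent reciprocal classes, s n+ m+ and s+ n m, are the parental types, so the F1 was s n+ m+ / s+ n m.
The two rarest classes, s n m+ and s+ n+ m, are the double crossovers. Comparing them with the parentals, only the n allele has switched, so n is the middle locus and the order is m – n – s.
Crossovers in the m–n interval produce the single-crossover classes s n+ m and s+ n m+ (25 + 21 = 46) plus the double crossovers (2).
RF(m–n) = (46 + 2) / 500 = 48/500 = 0.0960 → 9.6 cM.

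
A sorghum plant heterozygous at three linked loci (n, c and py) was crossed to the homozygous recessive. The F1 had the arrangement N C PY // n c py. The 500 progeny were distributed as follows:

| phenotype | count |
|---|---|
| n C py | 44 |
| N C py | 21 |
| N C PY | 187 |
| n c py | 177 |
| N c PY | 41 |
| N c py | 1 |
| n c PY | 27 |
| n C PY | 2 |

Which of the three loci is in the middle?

The two rarest classes, n C PY and N c py, are the double crossovers. Comparing them with the parentals, only the n allele has switched, so n is the middle locus and the order is c – n – py.

n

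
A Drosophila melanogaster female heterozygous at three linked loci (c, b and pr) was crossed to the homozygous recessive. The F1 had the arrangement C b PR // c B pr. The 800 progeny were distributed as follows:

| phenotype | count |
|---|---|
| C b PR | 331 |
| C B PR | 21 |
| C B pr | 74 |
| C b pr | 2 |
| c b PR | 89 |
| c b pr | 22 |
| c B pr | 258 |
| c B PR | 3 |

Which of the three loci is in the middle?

The two rarest classes, C b pr and c B PR, are the double crossovers. Comparing them with the parentals, only the pr allele has switched, so pr is the middle locus and the order is c – pr – b.

pr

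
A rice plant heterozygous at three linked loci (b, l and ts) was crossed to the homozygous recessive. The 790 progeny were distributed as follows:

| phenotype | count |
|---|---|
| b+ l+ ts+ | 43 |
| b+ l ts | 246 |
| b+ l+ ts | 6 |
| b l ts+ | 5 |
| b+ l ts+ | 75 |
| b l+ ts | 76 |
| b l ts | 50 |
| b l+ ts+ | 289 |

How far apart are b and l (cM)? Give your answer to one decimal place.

The two most frequent reciprocal classes, b l+ ts+ and b+ l ts, are the parental types, so the F1 was b l+ ts+ / b+ l ts.
The two rarest classes, b l ts+ and b+ l+ ts, are the double crossovers. Comparing them with the parentals, only the l allele has switched, so l is the middle locus and the order is b – l – ts.
Crossovers in the b–l interval produce the single-crossover classes b+ l+ ts+ and b l ts (43 + 50 = 93) plus the double crossovers (11).
RF(b–l) = (93 + 11) / 790 = 104/790 = 0.1316 → 13.2 cM.

13.2 cM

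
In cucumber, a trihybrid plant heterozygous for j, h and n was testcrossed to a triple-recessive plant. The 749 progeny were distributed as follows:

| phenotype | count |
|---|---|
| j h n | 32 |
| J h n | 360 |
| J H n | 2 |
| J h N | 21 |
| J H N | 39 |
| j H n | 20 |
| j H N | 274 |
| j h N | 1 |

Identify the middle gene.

h

The two most frequent reciprocal classes, j H N and J h n, are the parental types, so the F1 was j H N / J h n.
The two rarest classes, j h N and J H n, are the double crossovers. Comparing them with the parentals, only the h allele has switched, so h is the middle locus and the order is n – h – j.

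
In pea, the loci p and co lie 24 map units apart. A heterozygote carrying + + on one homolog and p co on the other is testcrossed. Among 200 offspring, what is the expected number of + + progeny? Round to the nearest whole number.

A map distance of 24 map units corresponds to a recombination frequency of 0.240.
The F1 is + + / p co, so + + is a parental gamete class with expected frequency (1 − r)/2 = 0.760/2 = 0.3800.
Expected number = 0.3800 × 200 = 76.00 ≈ 76.

76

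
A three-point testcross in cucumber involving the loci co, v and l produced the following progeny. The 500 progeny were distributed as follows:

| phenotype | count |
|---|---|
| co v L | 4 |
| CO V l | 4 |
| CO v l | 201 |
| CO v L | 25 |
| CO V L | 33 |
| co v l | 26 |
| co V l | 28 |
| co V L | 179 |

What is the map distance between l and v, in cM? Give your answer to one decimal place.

The two most frequent reciprocal classes, CO v l and co V L, are the parental types, so the F1 was CO v l / co V L.
The two rarest classes, CO V l and co v L, are the double crossovers. Comparing them with the parentals, only the v allele has switched, so v is the middle locus and the order is co – v – l.
Crossovers in the v–l interval produce the single-crossover classes CO v L and co V l (25 + 28 = 53) plus the double crossovers (8).
RF(v–l) = (53 + 8) / 500 = 61/500 = 0.1220 → 12.2 cM.

12.2 cM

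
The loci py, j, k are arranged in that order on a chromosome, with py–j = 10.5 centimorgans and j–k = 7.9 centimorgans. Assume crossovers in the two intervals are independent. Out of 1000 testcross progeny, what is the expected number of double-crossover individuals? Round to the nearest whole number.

8

Map distances give recombination frequencies of 0.105 and 0.079 for the two intervals.
With no interference, expected double-crossover frequency = 0.105 × 0.079 = 0.00830.
Expected number = 0.00830 × 1000 = 8.29 ≈ 8.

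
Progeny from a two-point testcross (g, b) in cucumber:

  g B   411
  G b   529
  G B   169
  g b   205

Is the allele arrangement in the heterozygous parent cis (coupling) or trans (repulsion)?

trans

The two most frequent classes are G b (529) and g B (411); these are the parental (non-recombinant) types.
So the F1 carried G b on one chromosome and g B on the other — the recessive alleles are on opposite chromosomes (trans / repulsion).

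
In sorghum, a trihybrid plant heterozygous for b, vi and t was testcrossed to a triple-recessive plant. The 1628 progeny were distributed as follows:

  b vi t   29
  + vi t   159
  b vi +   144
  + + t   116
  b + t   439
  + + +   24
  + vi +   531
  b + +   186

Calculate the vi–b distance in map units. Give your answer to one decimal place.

19.2 map units

The two most frequent reciprocal classes, + vi + and b + t, are the parental types, so the F1 was + vi + / b + t.
The two rarest classes, + + + and b vi t, are the double crossovers. Comparing them with the parentals, only the vi allele has switched, so vi is the middle locus and the order is t – vi – b.
Crossovers in the vi–b interval produce the single-crossover classes b vi + and + + t (144 + 116 = 260) plus the double crossovers (53).
RF(vi–b) = (260 + 53) / 1628 = 313/1628 = 0.1923 → 19.2 map units.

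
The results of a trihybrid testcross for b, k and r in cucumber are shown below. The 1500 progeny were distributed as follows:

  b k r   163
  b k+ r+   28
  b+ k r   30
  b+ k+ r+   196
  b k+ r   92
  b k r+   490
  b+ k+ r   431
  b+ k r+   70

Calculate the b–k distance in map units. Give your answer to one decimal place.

The two most frequent reciprocal classes, b+ k+ r and b k r+, are the parental types, so the F1 was b+ k+ r / b k r+.
The two rarest classes, b+ k r and b k+ r+, are the double crossovers. Comparing them with the parentals, only the k allele has switched, so k is the middle locus and the order is b – k – r.
Crossovers in the b–k interval produce the single-crossover classes b k+ r and b+ k r+ (92 + 70 = 162) plus the double crossovers (58).
RF(b–k) = (162 + 58) / 1500 = 220/1500 = 0.1467 → 14.7 map units.

14.7 map units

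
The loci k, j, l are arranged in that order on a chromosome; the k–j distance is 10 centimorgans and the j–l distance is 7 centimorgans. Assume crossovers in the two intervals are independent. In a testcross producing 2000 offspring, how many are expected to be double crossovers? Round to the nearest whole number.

14

Map distances give recombination frequencies of 0.100 and 0.070 for the two intervals.
With no interference, expected double-crossover frequency = 0.100 × 0.070 = 0.00700.
Expected number = 0.00700 × 2000 = 14.00 ≈ 14.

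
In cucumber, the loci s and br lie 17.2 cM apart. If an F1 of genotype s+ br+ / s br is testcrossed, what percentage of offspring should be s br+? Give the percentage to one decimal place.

8.6%

A map distance of 17.2 cM corresponds to a recombination frequency of 0.172.
The F1 is s+ br+ / s br, so s br+ is a recombinant gamete class with expected frequency r/2 = 0.172/2 = 0.0860.
That is 0.0860 = 8.6% of the progeny.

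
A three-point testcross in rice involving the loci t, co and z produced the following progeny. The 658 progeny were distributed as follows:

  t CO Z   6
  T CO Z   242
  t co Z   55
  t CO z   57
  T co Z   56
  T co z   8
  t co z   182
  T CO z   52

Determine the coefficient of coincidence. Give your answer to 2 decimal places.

The two most frequent reciprocal classes, t co z and T CO Z, are the parental types, so the F1 was t co z / T CO Z.
The two rarest classes, T co z and t CO Z, are the double crossovers. Comparing them with the parentals, only the t allele has switched, so t is the middle locus and the order is z – t – co.
z–t: (107 + 14)/658 = 0.1839; t–co: (113 + 14)/658 = 0.1930.
Expected DCO frequency = 0.1839 × 0.1930 ≈ 0.03549; observed = 14/658 ≈ 0.02128.
Coefficient of coincidence = 0.02128/0.03549 ≈ 0.60.

0.60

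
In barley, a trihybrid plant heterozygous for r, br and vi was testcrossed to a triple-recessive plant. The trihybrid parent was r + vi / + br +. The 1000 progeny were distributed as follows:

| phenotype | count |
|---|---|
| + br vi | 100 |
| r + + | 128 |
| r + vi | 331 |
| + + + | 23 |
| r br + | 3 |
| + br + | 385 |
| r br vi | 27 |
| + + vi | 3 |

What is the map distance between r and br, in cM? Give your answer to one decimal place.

The two rarest classes, + + vi and r br +, are the double crossovers. Comparing them with the parentals, only the r allele has switched, so r is the middle locus and the order is br – r – vi.
Crossovers in the br–r interval produce the single-crossover classes r br vi and + + + (27 + 23 = 50) plus the double crossovers (6).
RF(br–r) = (50 + 6) / 1000 = 56/1000 = 0.0560 → 5.6 cM.

5.6 cM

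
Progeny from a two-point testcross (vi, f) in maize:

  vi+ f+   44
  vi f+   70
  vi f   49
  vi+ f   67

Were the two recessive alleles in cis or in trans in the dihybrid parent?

trans

The two most frequent classes are vi+ f (67) and vi f+ (70); these are the parental (non-recombinant) types.
So the F1 carried vi+ f on one chromosome and vi f+ on the other — the recessive alleles are on opposite chromosomes (trans / repulsion).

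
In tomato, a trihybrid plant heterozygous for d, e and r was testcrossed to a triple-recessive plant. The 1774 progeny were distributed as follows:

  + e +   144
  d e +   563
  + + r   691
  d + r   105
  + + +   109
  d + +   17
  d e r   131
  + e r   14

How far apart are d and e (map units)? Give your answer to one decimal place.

The two most frequent reciprocal classes, + + r and d e +, are the parental types, so the F1 was + + r / d e +.
The two rarest classes, + e r and d + +, are the double crossovers. Comparing them with the parentals, only the e allele has switched, so e is the middle locus and the order is d – e – r.
Crossovers in the d–e interval produce the single-crossover classes d + r and + e + (105 + 144 = 249) plus the double crossovers (31).
RF(d–e) = (249 + 31) / 1774 = 280/1774 = 0.1578 → 15.8 map units.

15.8 map units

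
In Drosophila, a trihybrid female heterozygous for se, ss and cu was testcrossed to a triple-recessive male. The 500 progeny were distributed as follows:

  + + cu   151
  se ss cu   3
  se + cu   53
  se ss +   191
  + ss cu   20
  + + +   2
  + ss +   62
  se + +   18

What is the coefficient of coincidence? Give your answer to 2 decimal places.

0.48

The two most frequent reciprocal classes, se ss + and + + cu, are the parental types, so the F1 was se ss + / + + cu.
The two rarest classes, se ss cu and + + +, are the double crossovers. Comparing them with the parentals, only the cu allele has switched, so cu is the middle locus and the order is ss – cu – se.
ss–cu: (38 + 5)/500 = 0.0860; cu–se: (115 + 5)/500 = 0.2400.
Expected DCO frequency = 0.0860 × 0.2400 ≈ 0.02064; observed = 5/500 ≈ 0.01000.
Coefficient of coincidence = 0.01000/0.02064 ≈ 0.48.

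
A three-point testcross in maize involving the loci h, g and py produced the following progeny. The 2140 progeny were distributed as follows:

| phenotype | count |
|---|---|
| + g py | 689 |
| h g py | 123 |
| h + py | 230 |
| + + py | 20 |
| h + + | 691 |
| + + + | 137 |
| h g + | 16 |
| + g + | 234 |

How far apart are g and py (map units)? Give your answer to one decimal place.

The two most frequent reciprocal classes, h + + and + g py, are the parental types, so the F1 was h + + / + g py.
The two rarest classes, h g + and + + py, are the double crossovers. Comparing them with the parentals, only the g allele has switched, so g is the middle locus and the order is h – g – py.
Crossovers in the g–py interval produce the single-crossover classes h + py and + g + (230 + 234 = 464) plus the double crossovers (36).
RF(g–py) = (464 + 36) / 2140 = 500/2140 = 0.2336 → 23.4 map units.

23.4 map units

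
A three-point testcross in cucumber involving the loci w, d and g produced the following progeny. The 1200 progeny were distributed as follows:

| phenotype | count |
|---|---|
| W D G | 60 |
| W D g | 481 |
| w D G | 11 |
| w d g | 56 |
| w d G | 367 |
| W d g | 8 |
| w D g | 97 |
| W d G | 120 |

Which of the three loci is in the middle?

The two most frequent reciprocal classes, W D g and w d G, are the parental types, so the F1 was W D g / w d G.
The two rarest classes, W d g and w D G, are the double crossovers. Comparing them with the parentals, only the d allele has switched, so d is the middle locus and the order is w – d – g.

d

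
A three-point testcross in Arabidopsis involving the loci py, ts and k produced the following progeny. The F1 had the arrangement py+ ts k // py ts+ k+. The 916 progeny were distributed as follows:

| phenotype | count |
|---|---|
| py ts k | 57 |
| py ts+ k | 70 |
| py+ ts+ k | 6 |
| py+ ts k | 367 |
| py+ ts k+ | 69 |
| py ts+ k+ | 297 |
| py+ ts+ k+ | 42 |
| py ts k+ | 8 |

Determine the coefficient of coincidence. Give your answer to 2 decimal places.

0.74

The two rarest classes, py+ ts+ k and py ts k+, are the double crossovers. Comparing them with the parentals, only the ts allele has switched, so ts is the middle locus and the order is py – ts – k.
py–ts: (99 + 14)/916 = 0.1234; ts–k: (139 + 14)/916 = 0.1670.
Expected DCO frequency = 0.1234 × 0.1670 ≈ 0.02061; observed = 14/916 ≈ 0.01528.
Coefficient of coincidence = 0.01528/0.02061 ≈ 0.74.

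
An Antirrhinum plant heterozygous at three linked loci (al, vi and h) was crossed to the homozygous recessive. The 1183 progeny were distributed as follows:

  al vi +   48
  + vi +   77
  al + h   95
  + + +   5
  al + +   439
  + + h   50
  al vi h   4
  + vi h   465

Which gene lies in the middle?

al

The two most frequent reciprocal classes, al + + and + vi h, are the parental types, so the F1 was al + + / + vi h.
The two rarest classes, + + + and al vi h, are the double crossovers. Comparing them with the parentals, only the al allele has switched, so al is the middle locus and the order is h – al – vi.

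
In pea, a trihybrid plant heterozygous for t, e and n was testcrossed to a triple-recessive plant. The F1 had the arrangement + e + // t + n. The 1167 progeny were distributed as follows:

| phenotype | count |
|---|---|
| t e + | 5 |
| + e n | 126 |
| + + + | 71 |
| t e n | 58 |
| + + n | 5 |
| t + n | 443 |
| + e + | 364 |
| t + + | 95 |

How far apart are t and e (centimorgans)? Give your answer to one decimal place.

The two rarest classes, t e + and + + n, are the double crossovers. Comparing them with the parentals, only the t allele has switched, so t is the middle locus and the order is n – t – e.
Crossovers in the t–e interval produce the single-crossover classes + + + and t e n (71 + 58 = 129) plus the double crossovers (10).
RF(t–e) = (129 + 10) / 1167 = 139/1167 = 0.1191 → 11.9 centimorgans.

11.9 centimorgans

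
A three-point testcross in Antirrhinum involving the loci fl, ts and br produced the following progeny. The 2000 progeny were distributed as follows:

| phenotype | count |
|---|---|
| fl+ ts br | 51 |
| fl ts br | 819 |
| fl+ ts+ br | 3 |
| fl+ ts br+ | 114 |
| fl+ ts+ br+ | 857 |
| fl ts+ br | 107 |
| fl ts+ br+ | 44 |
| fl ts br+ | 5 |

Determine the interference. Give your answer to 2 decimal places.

The two most frequent reciprocal classes, fl ts br and fl+ ts+ br+, are the parental types, so the F1 was fl ts br / fl+ ts+ br+.
The two rarest classes, fl ts br+ and fl+ ts+ br, are the double crossovers. Comparing them with the parentals, only the br allele has switched, so br is the middle locus and the order is ts – br – fl.
ts–br: (221 + 8)/2000 = 0.1145; br–fl: (95 + 8)/2000 = 0.0515.
Expected DCO frequency = 0.1145 × 0.0515 ≈ 0.00590; observed = 8/2000 ≈ 0.00400.
Coefficient of coincidence = 0.00400/0.00590 ≈ 0.68; interference = 1 − 0.68 = 0.32.

0.32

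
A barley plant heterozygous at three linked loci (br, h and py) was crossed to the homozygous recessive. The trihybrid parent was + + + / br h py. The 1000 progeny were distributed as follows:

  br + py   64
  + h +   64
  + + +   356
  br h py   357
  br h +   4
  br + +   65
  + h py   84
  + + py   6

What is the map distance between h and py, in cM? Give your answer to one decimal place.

13.8 cM

The two rarest classes, + + py and br h +, are the double crossovers. Comparing them with the parentals, only the py allele has switched, so py is the middle locus and the order is br – py – h.
Crossovers in the py–h interval produce the single-crossover classes + h + and br + py (64 + 64 = 128) plus the double crossovers (10).
RF(py–h) = (128 + 10) / 1000 = 138/1000 = 0.1380 → 13.8 cM.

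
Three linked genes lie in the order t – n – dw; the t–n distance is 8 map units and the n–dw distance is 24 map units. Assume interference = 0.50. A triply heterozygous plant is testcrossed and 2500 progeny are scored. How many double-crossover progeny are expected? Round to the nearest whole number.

Map distances give recombination frequencies of 0.080 and 0.240 for the two intervals.
With interference 0.50 (so coincidence = 0.50), expected double-crossover frequency = 0.080 × 0.240 × 0.50 = 0.00960.
Expected number = 0.00960 × 2500 = 24.00 ≈ 24.

24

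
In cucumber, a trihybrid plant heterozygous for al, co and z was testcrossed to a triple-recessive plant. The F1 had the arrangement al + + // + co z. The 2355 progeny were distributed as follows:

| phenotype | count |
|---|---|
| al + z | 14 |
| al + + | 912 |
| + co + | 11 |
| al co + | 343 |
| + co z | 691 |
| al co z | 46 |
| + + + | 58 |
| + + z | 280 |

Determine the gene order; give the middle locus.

z

The two rarest classes, al + z and + co +, are the double crossovers. Comparing them with the parentals, only the z allele has switched, so z is the middle locus and the order is co – z – al.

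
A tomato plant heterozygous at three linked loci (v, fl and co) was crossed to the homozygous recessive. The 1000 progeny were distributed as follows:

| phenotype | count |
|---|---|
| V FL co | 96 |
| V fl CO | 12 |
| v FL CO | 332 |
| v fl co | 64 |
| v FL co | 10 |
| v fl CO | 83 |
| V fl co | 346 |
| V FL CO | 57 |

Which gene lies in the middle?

co

The two most frequent reciprocal classes, V fl co and v FL CO, are the parental types, so the F1 was V fl co / v FL CO.
The two rarest classes, V fl CO and v FL co, are the double crossovers. Comparing them with the parentals, only the co allele has switched, so co is the middle locus and the order is fl – co – v.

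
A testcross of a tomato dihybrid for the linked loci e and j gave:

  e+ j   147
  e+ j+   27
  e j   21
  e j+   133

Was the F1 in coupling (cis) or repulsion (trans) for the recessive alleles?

The two most frequent classes are e+ j (147) and e j+ (133); these are the parental (non-recombinant) types.
So the F1 carried e+ j on one chromosome and e j+ on the other — the recessive alleles are on opposite chromosomes (trans / repulsion).

trans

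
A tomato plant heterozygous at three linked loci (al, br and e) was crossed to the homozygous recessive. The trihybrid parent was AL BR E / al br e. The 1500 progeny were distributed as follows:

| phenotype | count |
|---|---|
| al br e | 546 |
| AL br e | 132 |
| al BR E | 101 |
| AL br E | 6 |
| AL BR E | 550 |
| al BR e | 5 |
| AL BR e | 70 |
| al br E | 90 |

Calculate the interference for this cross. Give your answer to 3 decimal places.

0.605

The two rarest classes, AL br E and al BR e, are the double crossovers. Comparing them with the parentals, only the br allele has switched, so br is the middle locus and the order is e – br – al.
e–br: (160 + 11)/1500 = 0.1140; br–al: (233 + 11)/1500 = 0.1627.
Expected DCO frequency = 0.1140 × 0.1627 ≈ 0.01855; observed = 11/1500 ≈ 0.00733.
Coefficient of coincidence = 0.00733/0.01855 ≈ 0.395; interference = 1 − 0.395 = 0.605.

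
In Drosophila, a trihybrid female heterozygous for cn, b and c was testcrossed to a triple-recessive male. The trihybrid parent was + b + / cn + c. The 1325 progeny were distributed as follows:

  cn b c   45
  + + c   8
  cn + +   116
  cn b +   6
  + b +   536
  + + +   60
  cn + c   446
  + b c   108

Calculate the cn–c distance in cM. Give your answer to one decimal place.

18.0 cM

The two rarest classes, cn b + and + + c, are the double crossovers. Comparing them with the parentals, only the cn allele has switched, so cn is the middle locus and the order is b – cn – c.
Crossovers in the cn–c interval produce the single-crossover classes + b c and cn + + (108 + 116 = 224) plus the double crossovers (14).
RF(cn–c) = (224 + 14) / 1325 = 238/1325 = 0.1796 → 18.0 cM.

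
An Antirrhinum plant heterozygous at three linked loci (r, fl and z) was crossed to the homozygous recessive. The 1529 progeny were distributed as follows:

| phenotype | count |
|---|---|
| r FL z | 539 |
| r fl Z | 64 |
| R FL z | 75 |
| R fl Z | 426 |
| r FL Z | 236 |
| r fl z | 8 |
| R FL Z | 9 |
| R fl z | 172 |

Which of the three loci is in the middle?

fl

The two most frequent reciprocal classes, r FL z and R fl Z, are the parental types, so the F1 was r FL z / R fl Z.
The two rarest classes, r fl z and R FL Z, are the double crossovers. Comparing them with the parentals, only the fl allele has switched, so fl is the middle locus and the order is r – fl – z.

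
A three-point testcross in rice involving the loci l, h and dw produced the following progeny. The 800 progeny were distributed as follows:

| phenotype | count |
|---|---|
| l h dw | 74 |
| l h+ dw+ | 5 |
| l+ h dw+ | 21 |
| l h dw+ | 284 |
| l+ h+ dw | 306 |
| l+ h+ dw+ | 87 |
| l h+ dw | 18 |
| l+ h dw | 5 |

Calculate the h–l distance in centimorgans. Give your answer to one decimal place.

The two most frequent reciprocal classes, l+ h+ dw and l h dw+, are the parental types, so the F1 was l+ h+ dw / l h dw+.
The two rarest classes, l+ h dw and l h+ dw+, are the double crossovers. Comparing them with the parentals, only the h allele has switched, so h is the middle locus and the order is dw – h – l.
Crossovers in the h–l interval produce the single-crossover classes l h+ dw and l+ h dw+ (18 + 21 = 39) plus the double crossovers (10).
RF(h–l) = (39 + 10) / 800 = 49/800 = 0.0612 → 6.1 centimorgans.

6.1 centimorgans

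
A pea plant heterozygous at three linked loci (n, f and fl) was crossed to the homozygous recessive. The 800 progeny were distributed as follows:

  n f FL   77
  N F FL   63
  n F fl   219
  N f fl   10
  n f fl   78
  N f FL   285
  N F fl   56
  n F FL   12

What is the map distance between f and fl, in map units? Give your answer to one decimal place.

The two most frequent reciprocal classes, n F fl and N f FL, are the parental types, so the F1 was n F fl / N f FL.
The two rarest classes, n F FL and N f fl, are the double crossovers. Comparing them with the parentals, only the fl allele has switched, so fl is the middle locus and the order is f – fl – n.
Crossovers in the f–fl interval produce the single-crossover classes n f fl and N F FL (78 + 63 = 141) plus the double crossovers (22).
RF(f–fl) = (141 + 22) / 800 = 163/800 = 0.2037 → 20.4 map units.

20.4 map units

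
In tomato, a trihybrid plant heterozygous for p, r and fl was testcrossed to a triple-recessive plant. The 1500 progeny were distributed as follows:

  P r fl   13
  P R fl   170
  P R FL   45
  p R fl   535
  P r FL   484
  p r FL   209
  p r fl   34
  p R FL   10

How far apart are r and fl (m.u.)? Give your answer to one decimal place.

6.8 m.u.

The two most frequent reciprocal classes, p R fl and P r FL, are the parental types, so the F1 was p R fl / P r FL.
The two rarest classes, p R FL and P r fl, are the double crossovers. Comparing them with the parentals, only the fl allele has switched, so fl is the middle locus and the order is r – fl – p.
Crossovers in the r–fl interval produce the single-crossover classes p r fl and P R FL (34 + 45 = 79) plus the double crossovers (23).
RF(r–fl) = (79 + 23) / 1500 = 102/1500 = 0.0680 → 6.8 m.u.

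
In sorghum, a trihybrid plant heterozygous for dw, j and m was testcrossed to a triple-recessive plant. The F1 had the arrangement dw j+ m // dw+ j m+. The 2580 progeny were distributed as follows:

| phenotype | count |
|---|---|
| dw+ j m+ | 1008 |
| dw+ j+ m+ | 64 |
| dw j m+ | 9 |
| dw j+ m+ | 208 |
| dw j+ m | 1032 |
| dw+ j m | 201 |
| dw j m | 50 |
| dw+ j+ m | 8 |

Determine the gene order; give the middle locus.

dw

The two rarest classes, dw+ j+ m and dw j m+, are the double crossovers. Comparing them with the parentals, only the dw allele has switched, so dw is the middle locus and the order is m – dw – j.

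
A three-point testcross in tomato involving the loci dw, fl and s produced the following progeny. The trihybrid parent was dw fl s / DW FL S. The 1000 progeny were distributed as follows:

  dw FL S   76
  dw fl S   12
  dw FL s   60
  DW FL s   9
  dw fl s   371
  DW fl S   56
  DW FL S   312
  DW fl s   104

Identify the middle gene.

The two rarest classes, dw fl S and DW FL s, are the double crossovers. Comparing them with the parentals, only the s allele has switched, so s is the middle locus and the order is fl – s – dw.

s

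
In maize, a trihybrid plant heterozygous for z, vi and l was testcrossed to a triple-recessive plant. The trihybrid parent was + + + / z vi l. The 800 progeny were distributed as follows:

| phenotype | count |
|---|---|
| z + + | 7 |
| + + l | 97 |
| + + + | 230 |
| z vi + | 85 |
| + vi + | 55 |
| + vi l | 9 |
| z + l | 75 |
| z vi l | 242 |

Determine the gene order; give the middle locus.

The two rarest classes, z + + and + vi l, are the double crossovers. Comparing them with the parentals, only the z allele has switched, so z is the middle locus and the order is l – z – vi.

z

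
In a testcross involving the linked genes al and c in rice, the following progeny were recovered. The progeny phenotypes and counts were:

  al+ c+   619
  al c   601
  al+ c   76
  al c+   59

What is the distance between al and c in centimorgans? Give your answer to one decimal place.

The two most frequent classes, al+ c+ (619) and al c (601), are the parental types, so the F1 was al+ c+ / al c.
The recombinant classes are al+ c and al c+: 76 + 59 = 135.
Recombination frequency = 135/1355 = 0.0996 ≈ 10.0%, i.e. 10.0 centimorgans.

10.0 centimorgans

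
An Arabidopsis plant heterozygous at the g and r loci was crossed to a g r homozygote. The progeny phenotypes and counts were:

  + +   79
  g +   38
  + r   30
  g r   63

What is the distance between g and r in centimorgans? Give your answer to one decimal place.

32.4 centimorgans

The two most frequent classes, + + (79) and g r (63), are the parental types, so the F1 was + + / g r.
The recombinant classes are + r and g +: 30 + 38 = 68.
Recombination frequency = 68/210 = 0.3238 ≈ 32.4%, i.e. 32.4 centimorgans.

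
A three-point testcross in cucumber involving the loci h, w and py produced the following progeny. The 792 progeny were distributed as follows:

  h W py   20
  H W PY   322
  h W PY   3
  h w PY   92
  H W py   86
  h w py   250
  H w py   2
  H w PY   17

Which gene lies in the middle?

The two most frequent reciprocal classes, H W PY and h w py, are the parental types, so the F1 was H W PY / h w py.
The two rarest classes, h W PY and H w py, are the double crossovers. Comparing them with the parentals, only the h allele has switched, so h is the middle locus and the order is w – h – py.

h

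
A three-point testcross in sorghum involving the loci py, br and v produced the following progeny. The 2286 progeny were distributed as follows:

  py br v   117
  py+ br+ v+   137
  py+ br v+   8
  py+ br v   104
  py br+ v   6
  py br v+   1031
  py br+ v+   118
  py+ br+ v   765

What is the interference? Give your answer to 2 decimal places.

0.49

The two most frequent reciprocal classes, py+ br+ v and py br v+, are the parental types, so the F1 was py+ br+ v / py br v+.
The two rarest classes, py br+ v and py+ br v+, are the double crossovers. Comparing them with the parentals, only the py allele has switched, so py is the middle locus and the order is br – py – v.
br–py: (222 + 14)/2286 = 0.1032; py–v: (254 + 14)/2286 = 0.1172.
Expected DCO frequency = 0.1032 × 0.1172 ≈ 0.01210; observed = 14/2286 ≈ 0.00612.
Coefficient of coincidence = 0.00612/0.01210 ≈ 0.51; interference = 1 − 0.51 = 0.49.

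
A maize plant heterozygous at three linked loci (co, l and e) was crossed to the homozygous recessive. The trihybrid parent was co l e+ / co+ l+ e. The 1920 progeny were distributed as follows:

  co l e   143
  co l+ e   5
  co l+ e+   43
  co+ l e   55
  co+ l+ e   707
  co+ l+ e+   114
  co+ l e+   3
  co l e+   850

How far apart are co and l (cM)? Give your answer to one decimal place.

The two rarest classes, co+ l e+ and co l+ e, are the double crossovers. Comparing them with the parentals, only the co allele has switched, so co is the middle locus and the order is e – co – l.
Crossovers in the co–l interval produce the single-crossover classes co l+ e+ and co+ l e (43 + 55 = 98) plus the double crossovers (8).
RF(co–l) = (98 + 8) / 1920 = 106/1920 = 0.0552 → 5.5 cM.

5.5 cM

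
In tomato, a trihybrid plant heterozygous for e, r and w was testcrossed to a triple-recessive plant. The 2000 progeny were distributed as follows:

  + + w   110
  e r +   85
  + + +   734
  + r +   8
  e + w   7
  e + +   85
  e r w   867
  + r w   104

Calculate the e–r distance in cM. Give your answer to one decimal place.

The two most frequent reciprocal classes, e r w and + + +, are the parental types, so the F1 was e r w / + + +.
The two rarest classes, e + w and + r +, are the double crossovers. Comparing them with the parentals, only the r allele has switched, so r is the middle locus and the order is e – r – w.
Crossovers in the e–r interval produce the single-crossover classes + r w and e + + (104 + 85 = 189) plus the double crossovers (15).
RF(e–r) = (189 + 15) / 2000 = 204/2000 = 0.1020 → 10.2 cM.

10.2 cM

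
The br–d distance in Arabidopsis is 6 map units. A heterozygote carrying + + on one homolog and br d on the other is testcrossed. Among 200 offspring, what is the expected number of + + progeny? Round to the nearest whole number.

A map distance of 6 map units corresponds to a recombination frequency of 0.060.
The F1 is + + / br d, so + + is a parental gamete class with expected frequency (1 − r)/2 = 0.940/2 = 0.4700.
Expected number = 0.4700 × 200 = 94.00 ≈ 94.

94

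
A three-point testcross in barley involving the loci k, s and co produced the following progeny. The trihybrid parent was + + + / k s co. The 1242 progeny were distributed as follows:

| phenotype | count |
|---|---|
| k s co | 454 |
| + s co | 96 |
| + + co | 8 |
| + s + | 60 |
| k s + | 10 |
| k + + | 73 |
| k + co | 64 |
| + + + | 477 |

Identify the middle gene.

co

The two rarest classes, + + co and k s +, are the double crossovers. Comparing them with the parentals, only the co allele has switched, so co is the middle locus and the order is s – co – k.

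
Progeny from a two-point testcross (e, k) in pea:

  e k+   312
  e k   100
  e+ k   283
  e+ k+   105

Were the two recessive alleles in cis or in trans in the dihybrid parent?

trans

The two most frequent classes are e+ k (283) and e k+ (312); these are the parental (non-recombinant) types.
So the F1 carried e+ k on one chromosome and e k+ on the other — the recessive alleles are on opposite chromosomes (trans / repulsion).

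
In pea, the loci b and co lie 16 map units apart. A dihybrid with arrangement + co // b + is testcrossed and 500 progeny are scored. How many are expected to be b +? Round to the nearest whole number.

A map distance of 16 map units corresponds to a recombination frequency of 0.160.
The F1 is + co / b +, so b + is a parental gamete class with expected frequency (1 − r)/2 = 0.840/2 = 0.4200.
Expected number = 0.4200 × 500 = 210.00 ≈ 210.

210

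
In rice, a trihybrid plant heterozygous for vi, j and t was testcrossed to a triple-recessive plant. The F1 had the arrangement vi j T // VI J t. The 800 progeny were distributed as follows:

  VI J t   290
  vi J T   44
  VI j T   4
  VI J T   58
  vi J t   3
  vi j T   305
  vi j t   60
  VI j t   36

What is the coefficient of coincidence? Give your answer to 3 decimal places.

0.515

The two rarest classes, VI j T and vi J t, are the double crossovers. Comparing them with the parentals, only the vi allele has switched, so vi is the middle locus and the order is t – vi – j.
t–vi: (118 + 7)/800 = 0.1562; vi–j: (80 + 7)/800 = 0.1087.
Expected DCO frequency = 0.1562 × 0.1087 ≈ 0.01698; observed = 7/800 ≈ 0.00875.
Coefficient of coincidence = 0.00875/0.01698 ≈ 0.515.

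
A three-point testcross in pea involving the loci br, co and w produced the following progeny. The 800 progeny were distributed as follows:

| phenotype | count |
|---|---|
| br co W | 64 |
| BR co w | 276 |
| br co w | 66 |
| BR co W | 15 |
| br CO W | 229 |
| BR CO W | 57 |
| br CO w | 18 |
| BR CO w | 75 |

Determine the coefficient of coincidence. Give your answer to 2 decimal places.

The two most frequent reciprocal classes, BR co w and br CO W, are the parental types, so the F1 was BR co w / br CO W.
The two rarest classes, BR co W and br CO w, are the double crossovers. Comparing them with the parentals, only the w allele has switched, so w is the middle locus and the order is br – w – co.
br–w: (123 + 33)/800 = 0.1950; w–co: (139 + 33)/800 = 0.2150.
Expected DCO frequency = 0.1950 × 0.2150 ≈ 0.04193; observed = 33/800 ≈ 0.04125.
Coefficient of coincidence = 0.04125/0.04193 ≈ 0.98.

0.98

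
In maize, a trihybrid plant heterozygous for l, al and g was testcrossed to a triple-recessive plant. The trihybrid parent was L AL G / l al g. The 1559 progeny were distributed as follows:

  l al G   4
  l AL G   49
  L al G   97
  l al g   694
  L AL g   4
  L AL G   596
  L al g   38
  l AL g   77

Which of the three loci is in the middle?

g

The two rarest classes, L AL g and l al G, are the double crossovers. Comparing them with the parentals, only the g allele has switched, so g is the middle locus and the order is al – g – l.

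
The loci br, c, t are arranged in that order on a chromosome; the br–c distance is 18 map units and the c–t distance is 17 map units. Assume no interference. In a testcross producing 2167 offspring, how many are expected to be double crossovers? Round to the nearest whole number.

Map distances give recombination frequencies of 0.180 and 0.170 for the two intervals.
With no interference, expected double-crossover frequency = 0.180 × 0.170 = 0.03060.
Expected number = 0.03060 × 2167 = 66.31 ≈ 66.

66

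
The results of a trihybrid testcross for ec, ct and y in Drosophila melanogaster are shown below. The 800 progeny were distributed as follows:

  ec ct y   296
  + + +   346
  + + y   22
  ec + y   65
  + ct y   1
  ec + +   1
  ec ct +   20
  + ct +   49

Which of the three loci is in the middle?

The two most frequent reciprocal classes, ec ct y and + + +, are the parental types, so the F1 was ec ct y / + + +.
The two rarest classes, + ct y and ec + +, are the double crossovers. Comparing them with the parentals, only the ec allele has switched, so ec is the middle locus and the order is y – ec – ct.

ec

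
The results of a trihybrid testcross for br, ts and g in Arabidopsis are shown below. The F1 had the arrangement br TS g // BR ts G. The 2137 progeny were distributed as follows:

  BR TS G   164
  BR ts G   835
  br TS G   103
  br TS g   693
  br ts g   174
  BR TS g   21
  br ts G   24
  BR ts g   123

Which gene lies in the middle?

br

The two rarest classes, BR TS g and br ts G, are the double crossovers. Comparing them with the parentals, only the br allele has switched, so br is the middle locus and the order is g – br – ts.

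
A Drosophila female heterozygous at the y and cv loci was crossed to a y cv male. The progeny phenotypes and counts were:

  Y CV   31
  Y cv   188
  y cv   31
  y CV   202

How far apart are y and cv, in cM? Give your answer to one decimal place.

The two most frequent classes, Y cv (188) and y CV (202), are the parental types, so the F1 was Y cv / y CV.
The recombinant classes are Y CV and y cv: 31 + 31 = 62.
Recombination frequency = 62/452 = 0.1372 ≈ 13.7%, i.e. 13.7 cM.

13.7 cM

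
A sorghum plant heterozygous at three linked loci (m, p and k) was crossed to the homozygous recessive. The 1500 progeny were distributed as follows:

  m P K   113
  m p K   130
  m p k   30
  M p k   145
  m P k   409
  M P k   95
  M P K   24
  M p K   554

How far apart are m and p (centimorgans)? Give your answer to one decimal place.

18.6 centimorgans

The two most frequent reciprocal classes, M p K and m P k, are the parental types, so the F1 was M p K / m P k.
The two rarest classes, M P K and m p k, are the double crossovers. Comparing them with the parentals, only the p allele has switched, so p is the middle locus and the order is k – p – m.
Crossovers in the p–m interval produce the single-crossover classes m p K and M P k (130 + 95 = 225) plus the double crossovers (54).
RF(p–m) = (225 + 54) / 1500 = 279/1500 = 0.1860 → 18.6 centimorgans.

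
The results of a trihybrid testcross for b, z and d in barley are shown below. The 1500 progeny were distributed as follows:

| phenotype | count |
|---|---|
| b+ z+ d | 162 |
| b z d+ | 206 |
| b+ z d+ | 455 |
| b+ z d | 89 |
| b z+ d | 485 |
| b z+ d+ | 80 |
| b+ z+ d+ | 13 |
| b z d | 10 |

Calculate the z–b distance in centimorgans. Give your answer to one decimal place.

The two most frequent reciprocal classes, b+ z d+ and b z+ d, are the parental types, so the F1 was b+ z d+ / b z+ d.
The two rarest classes, b+ z+ d+ and b z d, are the double crossovers. Comparing them with the parentals, only the z allele has switched, so z is the middle locus and the order is b – z – d.
Crossovers in the b–z interval produce the single-crossover classes b z d+ and b+ z+ d (206 + 162 = 368) plus the double crossovers (23).
RF(b–z) = (368 + 23) / 1500 = 391/1500 = 0.2607 → 26.1 centimorgans.

26.1 centimorgans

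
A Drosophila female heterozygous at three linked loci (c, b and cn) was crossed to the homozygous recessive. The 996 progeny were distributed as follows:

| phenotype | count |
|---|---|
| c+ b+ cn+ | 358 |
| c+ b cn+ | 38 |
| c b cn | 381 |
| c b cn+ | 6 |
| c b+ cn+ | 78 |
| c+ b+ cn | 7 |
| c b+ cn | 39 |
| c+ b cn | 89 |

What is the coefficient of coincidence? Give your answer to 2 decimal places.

The two most frequent reciprocal classes, c b cn and c+ b+ cn+, are the parental types, so the F1 was c b cn / c+ b+ cn+.
The two rarest classes, c b cn+ and c+ b+ cn, are the double crossovers. Comparing them with the parentals, only the cn allele has switched, so cn is the middle locus and the order is c – cn – b.
c–cn: (167 + 13)/996 = 0.1807; cn–b: (77 + 13)/996 = 0.0904.
Expected DCO frequency = 0.1807 × 0.0904 ≈ 0.01634; observed = 13/996 ≈ 0.01305.
Coefficient of coincidence = 0.01305/0.01634 ≈ 0.80.

0.80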